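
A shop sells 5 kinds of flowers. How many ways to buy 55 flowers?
C(55+5-1, 5-1) = C(59, 4) = 455126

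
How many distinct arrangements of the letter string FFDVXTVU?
8! / (1! × 2! × 2! × 1! × 1! × 1!) = 10080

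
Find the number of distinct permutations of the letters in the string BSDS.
4! / (1! × 1! × 2!) = 12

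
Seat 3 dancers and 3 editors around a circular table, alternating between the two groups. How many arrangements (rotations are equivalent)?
Fix one of the dancers: (3-1)! ways for the remaining dancers, × 3! ways for the editors = 2 × 6 = 12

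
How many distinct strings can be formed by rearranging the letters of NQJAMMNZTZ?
10! / (2! × 1! × 1! × 2! × 1! × 1! × 2!) = 453600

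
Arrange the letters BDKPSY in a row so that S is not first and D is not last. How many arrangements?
By inclusion-exclusion: 6! - 2×(6-1)! + (6-2)! = 720 - 240 + 24 = 504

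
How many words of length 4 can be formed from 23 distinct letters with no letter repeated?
P(23,4) = 23!/(23-4)! = 212520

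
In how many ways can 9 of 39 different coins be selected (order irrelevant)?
C(39,9) = 39!/(9!×30!) = 211915132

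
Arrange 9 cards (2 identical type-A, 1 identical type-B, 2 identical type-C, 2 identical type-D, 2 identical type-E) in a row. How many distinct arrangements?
9! / (2! × 1! × 2! × 2! × 2!) = 22680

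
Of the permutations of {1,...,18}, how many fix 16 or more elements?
Exactly j fixed points: C(18,j)·!(18-j); sum over j ≥ 16 (derangement numbers via !m = (m-1)·(!(m-1) + !(m-2)): !0..!2 = 1, 0, 1). Σ_{j=16}^{18} C(18,j)·!(18-j) = C(18,16)·!2 + C(18,17)·!1 + C(18,18)·!0 = 153·1 + 18·0 + 1·1 = 154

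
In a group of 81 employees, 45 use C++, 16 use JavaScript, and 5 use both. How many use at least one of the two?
|A∪B| = |A| + |B| - |A∩B| = 45 + 16 - 5 = 56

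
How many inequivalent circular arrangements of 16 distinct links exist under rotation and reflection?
(16-1)!/2 = 1307674368000/2 = 653837184000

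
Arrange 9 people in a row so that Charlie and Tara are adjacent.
Treat as block: (9-1)! × 2! = 40320 × 2 = 80640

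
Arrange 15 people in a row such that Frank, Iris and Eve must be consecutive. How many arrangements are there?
Treat the 3 as one block: (15-3+1)! × 3! = 6227020800 × 6 = 37362124800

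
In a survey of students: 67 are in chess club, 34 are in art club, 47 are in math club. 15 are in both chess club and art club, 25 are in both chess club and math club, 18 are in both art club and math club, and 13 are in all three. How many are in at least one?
|A∪B∪C| = 67+34+47-15-25-18+13 = 103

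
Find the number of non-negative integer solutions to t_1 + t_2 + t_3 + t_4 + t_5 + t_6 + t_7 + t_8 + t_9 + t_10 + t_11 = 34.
C(34+11-1, 11-1) = C(44, 10) = 2481256778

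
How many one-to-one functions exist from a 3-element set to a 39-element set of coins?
P(39,3) = 39!/(39-3)! = 54834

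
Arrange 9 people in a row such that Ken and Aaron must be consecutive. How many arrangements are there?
Treat the 2 as one block: (9-2+1)! × 2! = 40320 × 2 = 80640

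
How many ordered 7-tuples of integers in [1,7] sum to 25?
Coefficient of x^25 in (x + x² + ... + x^7)^7. By inclusion-exclusion on dice exceeding 7: Σ_j (-1)^j C(7,j)·C(25-1-7j, 6) = C(7,0)·C(24,6) - C(7,1)·C(17,6) + C(7,2)·C(10,6) = 1·134596 - 7·12376 + 21·210 = 52374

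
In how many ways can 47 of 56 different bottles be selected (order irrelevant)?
C(56,47) = 56!/(47!×9!) = 7575968400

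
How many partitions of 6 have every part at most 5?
Let r_j(i) = number of partitions of i into parts ≤ j, for i = 0..6. r_1(i) = 1 for all i; r_j(i) = r_{j-1}(i) + r_j(i-j). Rows j = 2..5: ≤2: 1 1 2 2 3 3 4; ≤3: 1 1 2 3 4 5 7; ≤4: 1 1 2 3 5 6 9; ≤5: 1 1 2 3 5 7 10. r_5(6) = 10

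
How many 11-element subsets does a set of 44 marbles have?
C(44,11) = 44!/(11!×33!) = 7669339132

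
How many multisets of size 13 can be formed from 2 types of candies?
C(13+2-1, 2-1) = C(14, 1) = 14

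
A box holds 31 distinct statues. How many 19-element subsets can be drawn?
C(31,19) = 31!/(19!×12!) = 141120525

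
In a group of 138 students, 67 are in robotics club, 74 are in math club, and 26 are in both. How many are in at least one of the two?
|A∪B| = |A| + |B| - |A∩B| = 67 + 74 - 26 = 115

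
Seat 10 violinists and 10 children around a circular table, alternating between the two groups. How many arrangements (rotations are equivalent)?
Fix one of the violinists: (10-1)! ways for the remaining violinists, × 10! ways for the children = 362880 × 3628800 = 1316818944000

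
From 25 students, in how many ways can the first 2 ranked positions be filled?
P(25,2) = 25!/(25-2)! = 600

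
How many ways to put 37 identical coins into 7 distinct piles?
C(37+7-1, 7-1) = C(43, 6) = 6096454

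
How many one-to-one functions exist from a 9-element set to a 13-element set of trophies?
P(13,9) = 13!/(13-9)! = 259459200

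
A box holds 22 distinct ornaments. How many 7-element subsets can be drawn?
C(22,7) = 22!/(7!×15!) = 170544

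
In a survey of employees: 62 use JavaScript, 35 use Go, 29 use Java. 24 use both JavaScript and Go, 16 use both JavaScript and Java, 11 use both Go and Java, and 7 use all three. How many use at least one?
|A∪B∪C| = 62+35+29-24-16-11+7 = 82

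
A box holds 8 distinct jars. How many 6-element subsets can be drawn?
C(8,6) = 8!/(6!×2!) = 28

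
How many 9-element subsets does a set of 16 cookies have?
C(16,9) = 16!/(9!×7!) = 11440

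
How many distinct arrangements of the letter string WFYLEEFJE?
9! / (1! × 1! × 2! × 3! × 1! × 1!) = 30240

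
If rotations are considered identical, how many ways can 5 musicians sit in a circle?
Circular: fix one position, arrange the rest. (5-1)! = 24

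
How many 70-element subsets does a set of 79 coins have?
C(79,70) = 79!/(70!×9!) = 205811513765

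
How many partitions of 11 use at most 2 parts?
By conjugation, equals partitions of 11 into parts ≤ 2. Let r_j(i) = number of partitions of i into parts ≤ j, for i = 0..11. r_1(i) = 1 for all i; r_j(i) = r_{j-1}(i) + r_j(i-j). Rows j = 2..2: ≤2: 1 1 2 2 3 3 4 4 5 5 6 6. r_2(11) = 6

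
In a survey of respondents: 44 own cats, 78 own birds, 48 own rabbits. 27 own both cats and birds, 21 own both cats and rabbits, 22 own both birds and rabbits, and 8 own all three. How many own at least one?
|A∪B∪C| = 44+78+48-27-21-22+8 = 108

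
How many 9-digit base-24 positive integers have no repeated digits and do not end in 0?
Last digit: 23 nonzero choices. First digit: 22 (nonzero, ≠last). Middle 7: P(22,7) = 859541760. Total = 434928130560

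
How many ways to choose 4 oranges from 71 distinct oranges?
C(71,4) = 71!/(4!×67!) = 971635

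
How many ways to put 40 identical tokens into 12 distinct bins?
C(40+12-1, 12-1) = C(51, 11) = 47626016970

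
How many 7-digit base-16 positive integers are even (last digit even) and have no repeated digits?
Last∈{0,2,4,6,8,10,12,14}. Last=0: 3603600. Last nonzero: 7×14×P(14,5) = 23543520. Total = 27147120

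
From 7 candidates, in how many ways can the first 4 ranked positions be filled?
P(7,4) = 7!/(7-4)! = 840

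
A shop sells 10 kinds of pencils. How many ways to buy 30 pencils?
C(30+10-1, 10-1) = C(39, 9) = 211915132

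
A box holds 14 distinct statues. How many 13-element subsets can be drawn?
C(14,13) = 14!/(13!×1!) = 14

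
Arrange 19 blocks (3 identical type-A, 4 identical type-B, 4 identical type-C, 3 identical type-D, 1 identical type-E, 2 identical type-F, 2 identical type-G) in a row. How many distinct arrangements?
19! / (3! × 4! × 4! × 3! × 1! × 2! × 2!) = 1466593128000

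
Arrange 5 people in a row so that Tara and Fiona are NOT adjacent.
Total - adjacent = 5! - (5-1)!×2 = 120 - 48 = 72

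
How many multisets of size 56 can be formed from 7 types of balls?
C(56+7-1, 7-1) = C(62, 6) = 61474519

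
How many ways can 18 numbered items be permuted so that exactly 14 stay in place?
Choose the 14 fixed points C(18,14) = 3060, derange the rest: !4 = Σ_{j=0}^{4} (-1)^j·4!/j! = 24 - 24 + 12 - 4 + 1 = 9. Product = 3060 × 9 = 27540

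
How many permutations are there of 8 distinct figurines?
8! = 40320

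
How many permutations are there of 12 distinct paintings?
12! = 479001600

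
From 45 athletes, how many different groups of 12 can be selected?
C(45,12) = 45!/(12!×33!) = 28760021745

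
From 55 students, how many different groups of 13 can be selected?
C(55,13) = 55!/(13!×42!) = 1451182990950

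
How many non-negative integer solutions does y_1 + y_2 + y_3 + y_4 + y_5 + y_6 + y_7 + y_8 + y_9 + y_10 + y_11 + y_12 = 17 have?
C(17+12-1, 12-1) = C(28, 11) = 21474180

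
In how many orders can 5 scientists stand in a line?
5! = 120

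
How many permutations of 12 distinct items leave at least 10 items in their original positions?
Exactly j fixed points: C(12,j)·!(12-j); sum over j ≥ 10 (derangement numbers via !m = (m-1)·(!(m-1) + !(m-2)): !0..!2 = 1, 0, 1). Σ_{j=10}^{12} C(12,j)·!(12-j) = C(12,10)·!2 + C(12,11)·!1 + C(12,12)·!0 = 66·1 + 12·0 + 1·1 = 67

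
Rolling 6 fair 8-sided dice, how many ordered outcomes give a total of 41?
Coefficient of x^41 in (x + x² + ... + x^8)^6. By inclusion-exclusion on dice exceeding 8: Σ_j (-1)^j C(6,j)·C(41-1-8j, 5) = C(6,0)·C(40,5) - C(6,1)·C(32,5) + C(6,2)·C(24,5) - C(6,3)·C(16,5) + C(6,4)·C(8,5) = 1·658008 - 6·201376 + 15·42504 - 20·4368 + 15·56 = 792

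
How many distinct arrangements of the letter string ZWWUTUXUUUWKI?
13! / (1! × 1! × 1! × 3! × 1! × 1! × 5!) = 8648640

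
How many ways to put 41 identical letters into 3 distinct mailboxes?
C(41+3-1, 3-1) = C(43, 2) = 903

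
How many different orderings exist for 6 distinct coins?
6! = 720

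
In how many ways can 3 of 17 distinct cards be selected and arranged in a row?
P(17,3) = 17!/(17-3)! = 4080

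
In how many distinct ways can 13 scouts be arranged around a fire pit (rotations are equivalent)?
Circular: fix one position, arrange the rest. (13-1)! = 479001600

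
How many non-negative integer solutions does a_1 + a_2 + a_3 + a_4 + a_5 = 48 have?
C(48+5-1, 5-1) = C(52, 4) = 270725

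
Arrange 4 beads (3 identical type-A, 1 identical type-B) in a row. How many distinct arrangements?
4! / (3! × 1!) = 4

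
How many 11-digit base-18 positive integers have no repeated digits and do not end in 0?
Last digit: 17 nonzero choices. First digit: 16 (nonzero, ≠last). Middle 9: P(16,9) = 4151347200. Total = 1129166438400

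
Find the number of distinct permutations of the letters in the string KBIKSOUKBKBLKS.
14! / (1! × 1! × 5! × 2! × 3! × 1! × 1!) = 60540480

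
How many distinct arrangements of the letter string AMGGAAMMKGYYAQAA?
16! / (1! × 3! × 2! × 6! × 1! × 3!) = 403603200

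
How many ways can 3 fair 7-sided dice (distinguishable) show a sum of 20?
Coefficient of x^20 in (x + x² + ... + x^7)^3. By inclusion-exclusion on dice exceeding 7: Σ_j (-1)^j C(3,j)·C(20-1-7j, 2) = C(3,0)·C(19,2) - C(3,1)·C(12,2) + C(3,2)·C(5,2) = 1·171 - 3·66 + 3·10 = 3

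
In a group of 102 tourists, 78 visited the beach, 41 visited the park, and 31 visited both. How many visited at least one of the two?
|A∪B| = |A| + |B| - |A∩B| = 78 + 41 - 31 = 88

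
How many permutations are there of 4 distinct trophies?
4! = 24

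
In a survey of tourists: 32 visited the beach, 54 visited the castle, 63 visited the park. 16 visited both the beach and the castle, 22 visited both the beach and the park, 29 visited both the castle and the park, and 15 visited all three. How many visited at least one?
|A∪B∪C| = 32+54+63-16-22-29+15 = 97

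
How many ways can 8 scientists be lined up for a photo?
8! = 40320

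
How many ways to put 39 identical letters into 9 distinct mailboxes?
C(39+9-1, 9-1) = C(47, 8) = 314457495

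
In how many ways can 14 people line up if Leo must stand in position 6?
Fix one position: (14-1)! = 6227020800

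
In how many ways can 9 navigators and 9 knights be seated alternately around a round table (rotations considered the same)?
Fix one of the navigators: (9-1)! ways for the remaining navigators, × 9! ways for the knights = 40320 × 362880 = 14631321600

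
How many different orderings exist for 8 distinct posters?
8! = 40320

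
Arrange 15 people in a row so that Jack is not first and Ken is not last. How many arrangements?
By inclusion-exclusion: 15! - 2×(15-1)! + (15-2)! = 1307674368000 - 174356582400 + 6227020800 = 1139544806400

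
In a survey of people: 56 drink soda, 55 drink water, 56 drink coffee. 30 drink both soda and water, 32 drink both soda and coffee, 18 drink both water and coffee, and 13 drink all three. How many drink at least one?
|A∪B∪C| = 56+55+56-30-32-18+13 = 100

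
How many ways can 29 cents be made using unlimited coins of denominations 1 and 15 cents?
Coefficient of x^29 in 1/(1-x^1) · 1/(1-x^15). Use j coins of 15 for j = 0..⌊29/15⌋ = 1, the rest in 1s: 1 + 1 = 2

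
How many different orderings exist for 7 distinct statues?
7! = 5040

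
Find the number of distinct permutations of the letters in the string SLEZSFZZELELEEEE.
16! / (3! × 3! × 2! × 7! × 1!) = 57657600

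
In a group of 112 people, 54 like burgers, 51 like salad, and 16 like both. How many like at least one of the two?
|A∪B| = |A| + |B| - |A∩B| = 54 + 51 - 16 = 89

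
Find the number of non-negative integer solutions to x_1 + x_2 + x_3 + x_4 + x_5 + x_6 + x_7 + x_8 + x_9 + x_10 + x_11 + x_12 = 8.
C(8+12-1, 12-1) = C(19, 11) = 75582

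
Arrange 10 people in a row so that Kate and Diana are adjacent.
Treat as block: (10-1)! × 2! = 362880 × 2 = 725760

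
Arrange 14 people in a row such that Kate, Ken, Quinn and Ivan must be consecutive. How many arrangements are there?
Treat the 4 as one block: (14-4+1)! × 4! = 39916800 × 24 = 958003200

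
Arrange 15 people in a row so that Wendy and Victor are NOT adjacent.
Total - adjacent = 15! - (15-1)!×2 = 1307674368000 - 174356582400 = 1133317785600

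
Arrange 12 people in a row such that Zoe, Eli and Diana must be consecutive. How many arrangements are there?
Treat the 3 as one block: (12-3+1)! × 3! = 3628800 × 6 = 21772800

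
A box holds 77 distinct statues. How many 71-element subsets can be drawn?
C(77,71) = 77!/(71!×6!) = 237093780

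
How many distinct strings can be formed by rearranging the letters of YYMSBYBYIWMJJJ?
14! / (2! × 3! × 1! × 4! × 2! × 1! × 1!) = 151351200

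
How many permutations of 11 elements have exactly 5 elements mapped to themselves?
Choose the 5 fixed points C(11,5) = 462, derange the rest: !6 = Σ_{j=0}^{6} (-1)^j·6!/j! = 720 - 720 + 360 - 120 + 30 - 6 + 1 = 265. Product = 462 × 265 = 122430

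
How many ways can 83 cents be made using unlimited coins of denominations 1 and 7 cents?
Coefficient of x^83 in 1/(1-x^1) · 1/(1-x^7). Use j coins of 7 for j = 0..⌊83/7⌋ = 11, the rest in 1s: 11 + 1 = 12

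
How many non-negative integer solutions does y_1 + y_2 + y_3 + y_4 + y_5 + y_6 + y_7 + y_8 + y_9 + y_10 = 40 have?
C(40+10-1, 10-1) = C(49, 9) = 2054455634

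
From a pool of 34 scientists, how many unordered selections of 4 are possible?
C(34,4) = 34!/(4!×30!) = 46376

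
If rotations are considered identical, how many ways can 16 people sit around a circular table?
Circular: fix one position, arrange the rest. (16-1)! = 1307674368000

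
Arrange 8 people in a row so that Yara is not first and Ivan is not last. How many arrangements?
By inclusion-exclusion: 8! - 2×(8-1)! + (8-2)! = 40320 - 10080 + 720 = 30960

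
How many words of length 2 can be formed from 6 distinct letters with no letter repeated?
P(6,2) = 6!/(6-2)! = 30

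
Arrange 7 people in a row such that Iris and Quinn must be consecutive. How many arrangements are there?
Treat the 2 as one block: (7-2+1)! × 2! = 720 × 2 = 1440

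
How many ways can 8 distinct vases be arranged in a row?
8! = 40320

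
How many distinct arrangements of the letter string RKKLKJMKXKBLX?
13! / (5! × 1! × 1! × 1! × 2! × 1! × 2!) = 12972960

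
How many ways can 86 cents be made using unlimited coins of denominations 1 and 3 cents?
Coefficient of x^86 in 1/(1-x^1) · 1/(1-x^3). Use j coins of 3 for j = 0..⌊86/3⌋ = 28, the rest in 1s: 28 + 1 = 29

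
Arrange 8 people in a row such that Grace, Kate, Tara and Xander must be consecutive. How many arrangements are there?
Treat the 4 as one block: (8-4+1)! × 4! = 120 × 24 = 2880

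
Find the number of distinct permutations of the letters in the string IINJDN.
6! / (1! × 2! × 2! × 1!) = 180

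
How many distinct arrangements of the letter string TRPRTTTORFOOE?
13! / (1! × 3! × 1! × 3! × 1! × 4!) = 7207200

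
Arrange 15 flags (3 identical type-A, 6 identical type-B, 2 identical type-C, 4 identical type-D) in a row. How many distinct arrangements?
15! / (3! × 6! × 2! × 4!) = 6306300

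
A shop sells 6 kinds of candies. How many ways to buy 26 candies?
C(26+6-1, 6-1) = C(31, 5) = 169911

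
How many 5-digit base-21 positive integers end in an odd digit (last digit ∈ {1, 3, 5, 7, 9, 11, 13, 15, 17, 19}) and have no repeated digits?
Last∈{1,3,5,7,9,11,13,15,17,19}. Last=0: 0. Last nonzero: 10×19×P(19,3) = 1104660. Total = 1104660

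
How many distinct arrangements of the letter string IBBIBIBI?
8! / (4! × 4!) = 70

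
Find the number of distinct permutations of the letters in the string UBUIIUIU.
8! / (4! × 1! × 3!) = 280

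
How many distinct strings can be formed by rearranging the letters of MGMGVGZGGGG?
11! / (1! × 1! × 2! × 7!) = 3960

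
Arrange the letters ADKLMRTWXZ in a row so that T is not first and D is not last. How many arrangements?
By inclusion-exclusion: 10! - 2×(10-1)! + (10-2)! = 3628800 - 725760 + 40320 = 2943360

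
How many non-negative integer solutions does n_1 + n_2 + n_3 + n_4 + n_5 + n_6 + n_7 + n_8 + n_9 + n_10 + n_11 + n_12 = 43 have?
C(43+12-1, 12-1) = C(54, 11) = 95722852680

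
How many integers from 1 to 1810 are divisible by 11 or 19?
⌊1810/11⌋ + ⌊1810/19⌋ - ⌊1810/209⌋ = 164 + 95 - 8 = 251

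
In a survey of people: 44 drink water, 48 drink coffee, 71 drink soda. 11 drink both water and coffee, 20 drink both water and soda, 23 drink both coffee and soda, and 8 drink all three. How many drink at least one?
|A∪B∪C| = 44+48+71-11-20-23+8 = 117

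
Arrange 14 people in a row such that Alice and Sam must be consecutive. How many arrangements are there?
Treat the 2 as one block: (14-2+1)! × 2! = 6227020800 × 2 = 12454041600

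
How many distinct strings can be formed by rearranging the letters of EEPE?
4! / (1! × 3!) = 4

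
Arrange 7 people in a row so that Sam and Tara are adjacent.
Treat as block: (7-1)! × 2! = 720 × 2 = 1440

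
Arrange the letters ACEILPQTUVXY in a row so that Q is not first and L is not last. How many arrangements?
By inclusion-exclusion: 12! - 2×(12-1)! + (12-2)! = 479001600 - 79833600 + 3628800 = 402796800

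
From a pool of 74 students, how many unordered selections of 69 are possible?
C(74,69) = 74!/(69!×5!) = 16108764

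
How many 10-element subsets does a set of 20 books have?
C(20,10) = 20!/(10!×10!) = 184756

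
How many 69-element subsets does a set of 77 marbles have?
C(77,69) = 77!/(69!×8!) = 21042072975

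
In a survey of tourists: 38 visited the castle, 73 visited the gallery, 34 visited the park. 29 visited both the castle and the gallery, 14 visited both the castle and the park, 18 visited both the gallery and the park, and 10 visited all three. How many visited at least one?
|A∪B∪C| = 38+73+34-29-14-18+10 = 94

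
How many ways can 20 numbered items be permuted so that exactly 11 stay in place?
Choose the 11 fixed points C(20,11) = 167960, derange the rest: !9 = Σ_{j=0}^{9} (-1)^j·9!/j! = 362880 - 362880 + 181440 - 60480 + 15120 - 3024 + 504 - 72 + 9 - 1 = 133496. Product = 167960 × 133496 = 22421988160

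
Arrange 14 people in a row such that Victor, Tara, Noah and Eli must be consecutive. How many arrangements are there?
Treat the 4 as one block: (14-4+1)! × 4! = 39916800 × 24 = 958003200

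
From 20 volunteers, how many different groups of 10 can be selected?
C(20,10) = 20!/(10!×10!) = 184756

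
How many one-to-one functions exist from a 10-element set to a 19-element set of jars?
P(19,10) = 19!/(19-10)! = 335221286400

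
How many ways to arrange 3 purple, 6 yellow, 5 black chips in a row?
14! / (3! × 6! × 5!) = 168168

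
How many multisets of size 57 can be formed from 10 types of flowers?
C(57+10-1, 10-1) = C(66, 9) = 37014131440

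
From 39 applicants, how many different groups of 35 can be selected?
C(39,35) = 39!/(35!×4!) = 82251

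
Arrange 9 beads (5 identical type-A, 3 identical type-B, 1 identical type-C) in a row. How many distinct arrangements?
9! / (5! × 3! × 1!) = 504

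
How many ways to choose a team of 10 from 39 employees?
C(39,10) = 39!/(10!×29!) = 635745396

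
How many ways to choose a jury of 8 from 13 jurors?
C(13,8) = 13!/(8!×5!) = 1287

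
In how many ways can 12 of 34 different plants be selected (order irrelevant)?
C(34,12) = 34!/(12!×22!) = 548354040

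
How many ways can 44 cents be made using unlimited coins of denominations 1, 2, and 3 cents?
Coefficient of x^44 in 1/(1-x^1) · 1/(1-x^2) · 1/(1-x^3). Case on j = number of 3-cent coins (j = 0..14); remainder r = 44 - 3j is made from {1,2} in ⌊r/2⌋+1 ways. r = 44, 41, 38, 35, 32, 29, 26, 23, 20, 17, 14, 11, 8, 5, 2 → 23 + 21 + 20 + 18 + 17 + 15 + 14 + 12 + 11 + 9 + 8 + 6 + 5 + 3 + 2 = 184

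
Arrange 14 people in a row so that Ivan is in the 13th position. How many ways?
Fix one position: (14-1)! = 6227020800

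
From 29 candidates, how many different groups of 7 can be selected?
C(29,7) = 29!/(7!×22!) = 1560780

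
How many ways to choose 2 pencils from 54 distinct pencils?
C(54,2) = 54!/(2!×52!) = 1431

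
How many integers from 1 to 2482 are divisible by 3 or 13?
⌊2482/3⌋ + ⌊2482/13⌋ - ⌊2482/39⌋ = 827 + 190 - 63 = 954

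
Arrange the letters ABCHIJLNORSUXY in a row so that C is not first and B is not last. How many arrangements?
By inclusion-exclusion: 14! - 2×(14-1)! + (14-2)! = 87178291200 - 12454041600 + 479001600 = 75203251200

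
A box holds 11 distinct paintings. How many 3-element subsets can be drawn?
C(11,3) = 11!/(3!×8!) = 165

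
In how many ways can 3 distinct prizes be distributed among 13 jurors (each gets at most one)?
P(13,3) = 13!/(13-3)! = 1716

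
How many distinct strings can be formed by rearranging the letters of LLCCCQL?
7! / (3! × 1! × 3!) = 140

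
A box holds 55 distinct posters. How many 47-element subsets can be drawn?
C(55,47) = 55!/(47!×8!) = 1217566350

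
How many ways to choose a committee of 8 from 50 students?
C(50,8) = 50!/(8!×42!) = 536878650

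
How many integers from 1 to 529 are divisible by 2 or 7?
⌊529/2⌋ + ⌊529/7⌋ - ⌊529/14⌋ = 264 + 75 - 37 = 302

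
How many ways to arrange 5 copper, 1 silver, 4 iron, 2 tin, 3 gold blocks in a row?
15! / (5! × 1! × 4! × 2! × 3!) = 37837800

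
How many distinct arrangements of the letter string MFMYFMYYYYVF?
12! / (3! × 1! × 3! × 5!) = 110880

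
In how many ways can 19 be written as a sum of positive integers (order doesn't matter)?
Pentagonal recurrence p(n) = p(n-1) + p(n-2) - p(n-5) - p(n-7) + p(n-12) + p(n-15) - ... gives p(0..18) = 1, 1, 2, 3, 5, 7, 11, 15, 22, 30, 42, 56, 77, 101, 135, 176, 231, 297, 385. p(19) = p(18) + p(17) - p(14) - p(12) + p(7) + p(4) = 385 + 297 - 135 - 77 + 15 + 5 = 490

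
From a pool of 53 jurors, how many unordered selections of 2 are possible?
C(53,2) = 53!/(2!×51!) = 1378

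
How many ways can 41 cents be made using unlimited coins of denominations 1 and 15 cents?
Coefficient of x^41 in 1/(1-x^1) · 1/(1-x^15). Use j coins of 15 for j = 0..⌊41/15⌋ = 2, the rest in 1s: 2 + 1 = 3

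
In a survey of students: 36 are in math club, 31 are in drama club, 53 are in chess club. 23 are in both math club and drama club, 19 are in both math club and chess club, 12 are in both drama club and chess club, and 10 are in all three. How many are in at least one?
|A∪B∪C| = 36+31+53-23-19-12+10 = 76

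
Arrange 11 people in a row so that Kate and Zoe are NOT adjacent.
Total - adjacent = 11! - (11-1)!×2 = 39916800 - 7257600 = 32659200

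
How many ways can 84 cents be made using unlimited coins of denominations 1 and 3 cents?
Coefficient of x^84 in 1/(1-x^1) · 1/(1-x^3). Use j coins of 3 for j = 0..⌊84/3⌋ = 28, the rest in 1s: 28 + 1 = 29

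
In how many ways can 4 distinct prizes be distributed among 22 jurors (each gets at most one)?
P(22,4) = 22!/(22-4)! = 175560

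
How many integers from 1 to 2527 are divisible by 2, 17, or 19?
⌊2527/2⌋+⌊2527/17⌋+⌊2527/19⌋ - ⌊2527/34⌋-⌊2527/38⌋-⌊2527/323⌋ + ⌊2527/646⌋ = 1263+148+133 - 74-66-7 + 3 = 1400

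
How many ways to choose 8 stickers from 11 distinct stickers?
C(11,8) = 11!/(8!×3!) = 165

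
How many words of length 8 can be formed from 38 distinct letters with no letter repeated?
P(38,8) = 38!/(38-8)! = 1971788797440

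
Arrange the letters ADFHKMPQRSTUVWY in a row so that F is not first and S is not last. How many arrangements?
By inclusion-exclusion: 15! - 2×(15-1)! + (15-2)! = 1307674368000 - 174356582400 + 6227020800 = 1139544806400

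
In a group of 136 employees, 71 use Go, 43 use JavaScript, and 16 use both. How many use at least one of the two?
|A∪B| = |A| + |B| - |A∩B| = 71 + 43 - 16 = 98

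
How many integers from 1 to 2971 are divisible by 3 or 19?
⌊2971/3⌋ + ⌊2971/19⌋ - ⌊2971/57⌋ = 990 + 156 - 52 = 1094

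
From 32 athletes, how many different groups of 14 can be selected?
C(32,14) = 32!/(14!×18!) = 471435600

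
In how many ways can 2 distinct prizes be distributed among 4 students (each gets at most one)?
P(4,2) = 4!/(4-2)! = 12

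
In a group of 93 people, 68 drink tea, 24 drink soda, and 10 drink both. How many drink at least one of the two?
|A∪B| = |A| + |B| - |A∩B| = 68 + 24 - 10 = 82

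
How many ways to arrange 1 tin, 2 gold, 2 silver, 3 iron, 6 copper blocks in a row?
14! / (1! × 2! × 2! × 3! × 6!) = 5045040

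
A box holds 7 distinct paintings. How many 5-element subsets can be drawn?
C(7,5) = 7!/(5!×2!) = 21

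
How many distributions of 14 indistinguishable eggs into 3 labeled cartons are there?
C(14+3-1, 3-1) = C(16, 2) = 120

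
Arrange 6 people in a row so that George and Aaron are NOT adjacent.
Total - adjacent = 6! - (6-1)!×2 = 720 - 240 = 480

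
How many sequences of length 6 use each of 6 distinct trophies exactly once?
6! = 720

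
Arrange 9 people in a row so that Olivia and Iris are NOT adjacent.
Total - adjacent = 9! - (9-1)!×2 = 362880 - 80640 = 282240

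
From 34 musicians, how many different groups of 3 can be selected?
C(34,3) = 34!/(3!×31!) = 5984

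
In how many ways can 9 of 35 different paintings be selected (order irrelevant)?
C(35,9) = 35!/(9!×26!) = 70607460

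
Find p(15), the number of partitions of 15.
Pentagonal recurrence p(n) = p(n-1) + p(n-2) - p(n-5) - p(n-7) + p(n-12) + p(n-15) - ... gives p(0..14) = 1, 1, 2, 3, 5, 7, 11, 15, 22, 30, 42, 56, 77, 101, 135. p(15) = p(14) + p(13) - p(10) - p(8) + p(3) + p(0) = 135 + 101 - 42 - 22 + 3 + 1 = 176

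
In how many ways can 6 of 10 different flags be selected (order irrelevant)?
C(10,6) = 10!/(6!×4!) = 210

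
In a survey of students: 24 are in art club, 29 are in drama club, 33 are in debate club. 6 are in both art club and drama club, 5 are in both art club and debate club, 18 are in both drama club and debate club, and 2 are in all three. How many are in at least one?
|A∪B∪C| = 24+29+33-6-5-18+2 = 59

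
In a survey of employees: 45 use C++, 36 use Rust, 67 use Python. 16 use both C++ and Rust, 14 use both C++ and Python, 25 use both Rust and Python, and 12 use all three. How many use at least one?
|A∪B∪C| = 45+36+67-16-14-25+12 = 105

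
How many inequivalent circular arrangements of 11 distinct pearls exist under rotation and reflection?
(11-1)!/2 = 3628800/2 = 1814400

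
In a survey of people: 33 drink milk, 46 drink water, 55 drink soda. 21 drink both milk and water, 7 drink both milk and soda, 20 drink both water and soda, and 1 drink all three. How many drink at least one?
|A∪B∪C| = 33+46+55-21-7-20+1 = 87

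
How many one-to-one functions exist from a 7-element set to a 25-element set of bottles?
P(25,7) = 25!/(25-7)! = 2422728000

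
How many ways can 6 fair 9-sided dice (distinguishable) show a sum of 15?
Coefficient of x^15 in (x + x² + ... + x^9)^6. By inclusion-exclusion on dice exceeding 9: Σ_j (-1)^j C(6,j)·C(15-1-9j, 5) = C(6,0)·C(14,5) - C(6,1)·C(5,5) = 1·2002 - 6·1 = 1996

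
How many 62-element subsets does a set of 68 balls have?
C(68,62) = 68!/(62!×6!) = 109453344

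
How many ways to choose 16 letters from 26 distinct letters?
C(26,16) = 26!/(16!×10!) = 5311735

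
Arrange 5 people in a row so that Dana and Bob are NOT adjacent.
Total - adjacent = 5! - (5-1)!×2 = 120 - 48 = 72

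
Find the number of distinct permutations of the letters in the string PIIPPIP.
7! / (3! × 4!) = 35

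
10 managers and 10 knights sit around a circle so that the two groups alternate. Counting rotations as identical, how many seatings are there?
Fix one of the managers: (10-1)! ways for the remaining managers, × 10! ways for the knights = 362880 × 3628800 = 1316818944000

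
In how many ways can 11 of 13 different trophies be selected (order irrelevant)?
C(13,11) = 13!/(11!×2!) = 78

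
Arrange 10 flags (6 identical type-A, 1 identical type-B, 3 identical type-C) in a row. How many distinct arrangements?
10! / (6! × 1! × 3!) = 840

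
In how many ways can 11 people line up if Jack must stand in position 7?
Fix one position: (11-1)! = 3628800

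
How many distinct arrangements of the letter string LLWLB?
5! / (1! × 3! × 1!) = 20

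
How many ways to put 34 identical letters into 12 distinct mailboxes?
C(34+12-1, 12-1) = C(45, 11) = 10150595910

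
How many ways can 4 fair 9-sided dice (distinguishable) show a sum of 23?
Coefficient of x^23 in (x + x² + ... + x^9)^4. By inclusion-exclusion on dice exceeding 9: Σ_j (-1)^j C(4,j)·C(23-1-9j, 3) = C(4,0)·C(22,3) - C(4,1)·C(13,3) + C(4,2)·C(4,3) = 1·1540 - 4·286 + 6·4 = 420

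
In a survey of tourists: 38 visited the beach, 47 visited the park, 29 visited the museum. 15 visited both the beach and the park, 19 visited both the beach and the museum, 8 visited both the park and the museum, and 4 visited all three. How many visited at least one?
|A∪B∪C| = 38+47+29-15-19-8+4 = 76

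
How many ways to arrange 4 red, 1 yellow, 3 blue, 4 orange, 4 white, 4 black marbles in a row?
20! / (4! × 1! × 3! × 4! × 4! × 4!) = 1222160940000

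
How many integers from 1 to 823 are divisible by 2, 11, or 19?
⌊823/2⌋+⌊823/11⌋+⌊823/19⌋ - ⌊823/22⌋-⌊823/38⌋-⌊823/209⌋ + ⌊823/418⌋ = 411+74+43 - 37-21-3 + 1 = 468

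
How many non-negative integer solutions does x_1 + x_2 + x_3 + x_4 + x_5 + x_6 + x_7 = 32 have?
C(32+7-1, 7-1) = C(38, 6) = 2760681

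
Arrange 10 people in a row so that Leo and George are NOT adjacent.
Total - adjacent = 10! - (10-1)!×2 = 3628800 - 725760 = 2903040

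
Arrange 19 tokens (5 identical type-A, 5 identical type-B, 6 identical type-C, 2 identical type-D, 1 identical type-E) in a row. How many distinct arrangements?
19! / (5! × 5! × 6! × 2! × 1!) = 5866372512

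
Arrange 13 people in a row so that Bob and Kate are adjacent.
Treat as block: (13-1)! × 2! = 479001600 × 2 = 958003200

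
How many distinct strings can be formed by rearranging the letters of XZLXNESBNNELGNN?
15! / (5! × 2! × 2! × 1! × 2! × 1! × 1! × 1!) = 1362160800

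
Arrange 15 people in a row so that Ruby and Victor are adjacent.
Treat as block: (15-1)! × 2! = 87178291200 × 2 = 174356582400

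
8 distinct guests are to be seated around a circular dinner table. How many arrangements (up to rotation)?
Circular: fix one position, arrange the rest. (8-1)! = 5040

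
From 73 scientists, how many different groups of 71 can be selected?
C(73,71) = 73!/(71!×2!) = 2628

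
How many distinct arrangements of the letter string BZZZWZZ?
7! / (1! × 5! × 1!) = 42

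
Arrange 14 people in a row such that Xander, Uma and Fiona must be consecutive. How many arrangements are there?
Treat the 3 as one block: (14-3+1)! × 3! = 479001600 × 6 = 2874009600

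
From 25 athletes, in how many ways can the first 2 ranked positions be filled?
P(25,2) = 25!/(25-2)! = 600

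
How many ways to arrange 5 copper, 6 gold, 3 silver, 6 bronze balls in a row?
20! / (5! × 6! × 3! × 6!) = 6518191680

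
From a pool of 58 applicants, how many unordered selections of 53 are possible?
C(58,53) = 58!/(53!×5!) = 4582116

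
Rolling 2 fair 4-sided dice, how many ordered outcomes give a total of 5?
Coefficient of x^5 in (x + x² + ... + x^4)^2. By inclusion-exclusion on dice exceeding 4: Σ_j (-1)^j C(2,j)·C(5-1-4j, 1) = C(2,0)·C(4,1) = 1·4 = 4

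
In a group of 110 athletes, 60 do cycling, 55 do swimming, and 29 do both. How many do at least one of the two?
|A∪B| = |A| + |B| - |A∩B| = 60 + 55 - 29 = 86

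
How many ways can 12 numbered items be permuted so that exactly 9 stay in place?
Choose the 9 fixed points C(12,9) = 220, derange the rest: !3 = Σ_{j=0}^{3} (-1)^j·3!/j! = 6 - 6 + 3 - 1 = 2. Product = 220 × 2 = 440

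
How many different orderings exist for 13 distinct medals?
13! = 6227020800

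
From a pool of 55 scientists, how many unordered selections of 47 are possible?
C(55,47) = 55!/(47!×8!) = 1217566350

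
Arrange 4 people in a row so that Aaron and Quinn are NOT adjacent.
Total - adjacent = 4! - (4-1)!×2 = 24 - 12 = 12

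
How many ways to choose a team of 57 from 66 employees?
C(66,57) = 66!/(57!×9!) = 37014131440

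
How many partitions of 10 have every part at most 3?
Let r_j(i) = number of partitions of i into parts ≤ j, for i = 0..10. r_1(i) = 1 for all i; r_j(i) = r_{j-1}(i) + r_j(i-j). Rows j = 2..3: ≤2: 1 1 2 2 3 3 4 4 5 5 6; ≤3: 1 1 2 3 4 5 7 8 10 12 14. r_3(10) = 14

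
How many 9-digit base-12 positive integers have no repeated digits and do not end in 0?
Last digit: 11 nonzero choices. First digit: 10 (nonzero, ≠last). Middle 7: P(10,7) = 604800. Total = 66528000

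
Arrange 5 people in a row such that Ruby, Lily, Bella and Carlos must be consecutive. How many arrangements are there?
Treat the 4 as one block: (5-4+1)! × 4! = 2 × 24 = 48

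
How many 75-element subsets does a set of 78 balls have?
C(78,75) = 78!/(75!×3!) = 76076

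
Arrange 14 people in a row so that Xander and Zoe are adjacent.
Treat as block: (14-1)! × 2! = 6227020800 × 2 = 12454041600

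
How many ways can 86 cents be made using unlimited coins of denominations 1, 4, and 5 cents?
Coefficient of x^86 in 1/(1-x^1) · 1/(1-x^4) · 1/(1-x^5). Case on j = number of 5-cent coins (j = 0..17); remainder r = 86 - 5j is made from {1,4} in ⌊r/4⌋+1 ways. r = 86, 81, 76, 71, 66, 61, 56, 51, 46, 41, 36, 31, 26, 21, 16, 11, 6, 1 → 22 + 21 + 20 + 18 + 17 + 16 + 15 + 13 + 12 + 11 + 10 + 8 + 7 + 6 + 5 + 3 + 2 + 1 = 207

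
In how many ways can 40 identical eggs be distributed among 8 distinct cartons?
C(40+8-1, 8-1) = C(47, 7) = 62891499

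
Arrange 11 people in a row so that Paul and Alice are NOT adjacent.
Total - adjacent = 11! - (11-1)!×2 = 39916800 - 7257600 = 32659200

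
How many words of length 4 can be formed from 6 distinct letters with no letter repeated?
P(6,4) = 6!/(6-4)! = 360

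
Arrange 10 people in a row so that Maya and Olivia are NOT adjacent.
Total - adjacent = 10! - (10-1)!×2 = 3628800 - 725760 = 2903040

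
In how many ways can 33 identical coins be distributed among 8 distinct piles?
C(33+8-1, 8-1) = C(40, 7) = 18643560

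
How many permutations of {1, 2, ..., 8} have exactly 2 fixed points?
Choose the 2 fixed points C(8,2) = 28, derange the rest: !6 = Σ_{j=0}^{6} (-1)^j·6!/j! = 720 - 720 + 360 - 120 + 30 - 6 + 1 = 265. Product = 28 × 265 = 7420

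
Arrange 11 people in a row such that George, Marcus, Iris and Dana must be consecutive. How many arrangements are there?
Treat the 4 as one block: (11-4+1)! × 4! = 40320 × 24 = 967680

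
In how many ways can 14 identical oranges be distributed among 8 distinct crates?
C(14+8-1, 8-1) = C(21, 7) = 116280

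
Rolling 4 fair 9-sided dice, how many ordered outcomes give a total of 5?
Coefficient of x^5 in (x + x² + ... + x^9)^4. By inclusion-exclusion on dice exceeding 9: Σ_j (-1)^j C(4,j)·C(5-1-9j, 3) = C(4,0)·C(4,3) = 1·4 = 4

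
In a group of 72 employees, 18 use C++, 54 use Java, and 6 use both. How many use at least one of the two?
|A∪B| = |A| + |B| - |A∩B| = 18 + 54 - 6 = 66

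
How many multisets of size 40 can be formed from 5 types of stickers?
C(40+5-1, 5-1) = C(44, 4) = 135751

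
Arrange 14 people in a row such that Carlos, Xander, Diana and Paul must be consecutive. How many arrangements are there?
Treat the 4 as one block: (14-4+1)! × 4! = 39916800 × 24 = 958003200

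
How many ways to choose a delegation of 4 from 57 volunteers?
C(57,4) = 57!/(4!×53!) = 395010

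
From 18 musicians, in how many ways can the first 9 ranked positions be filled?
P(18,9) = 18!/(18-9)! = 17643225600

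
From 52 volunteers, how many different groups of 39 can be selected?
C(52,39) = 52!/(39!×13!) = 635013559600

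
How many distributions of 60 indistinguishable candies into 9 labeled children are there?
C(60+9-1, 9-1) = C(68, 8) = 7392009768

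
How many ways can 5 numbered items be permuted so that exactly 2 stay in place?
Choose the 2 fixed points C(5,2) = 10, derange the rest: !3 = Σ_{j=0}^{3} (-1)^j·3!/j! = 6 - 6 + 3 - 1 = 2. Product = 10 × 2 = 20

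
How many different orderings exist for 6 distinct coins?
6! = 720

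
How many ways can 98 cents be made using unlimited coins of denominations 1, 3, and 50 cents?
Coefficient of x^98 in 1/(1-x^1) · 1/(1-x^3) · 1/(1-x^50). Case on j = number of 50-cent coins (j = 0..1); remainder r = 98 - 50j is made from {1,3} in ⌊r/3⌋+1 ways. r = 98, 48 → 33 + 17 = 50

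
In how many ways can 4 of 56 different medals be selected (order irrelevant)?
C(56,4) = 56!/(4!×52!) = 367290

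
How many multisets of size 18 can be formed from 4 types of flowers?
C(18+4-1, 4-1) = C(21, 3) = 1330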